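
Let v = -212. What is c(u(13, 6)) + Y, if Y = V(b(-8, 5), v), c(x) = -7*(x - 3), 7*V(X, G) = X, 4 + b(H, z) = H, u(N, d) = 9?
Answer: -306/7 ≈ -43.714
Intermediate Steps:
b(H, z) = -4 + H
V(X, G) = X/7
c(x) = 21 - 7*x (c(x) = -7*(-3 + x) = 21 - 7*x)
Y = -12/7 (Y = (-4 - 8)/7 = (⅐)*(-12) = -12/7 ≈ -1.7143)
c(u(13, 6)) + Y = (21 - 7*9) - 12/7 = (21 - 63) - 12/7 = -42 - 12/7 = -306/7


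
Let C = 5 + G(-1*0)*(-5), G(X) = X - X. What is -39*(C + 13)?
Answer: -702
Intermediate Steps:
G(X) = 0
C = 5 (C = 5 + 0*(-5) = 5 + 0 = 5)
-39*(C + 13) = -39*(5 + 13) = -39*18 = -702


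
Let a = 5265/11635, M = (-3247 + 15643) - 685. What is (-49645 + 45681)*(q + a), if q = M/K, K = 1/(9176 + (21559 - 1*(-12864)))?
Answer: -362290700488368/179 ≈ -2.0240e+12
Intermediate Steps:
M = 11711 (M = 12396 - 685 = 11711)
a = 81/179 (a = 5265*(1/11635) = 81/179 ≈ 0.45251)
K = 1/43599 (K = 1/(9176 + (21559 + 12864)) = 1/(9176 + 34423) = 1/43599 ≈ 2.2936e-5)
q = 510587889 (q = 11711/(1/43599) = 11711*43599 = 510587889)
(-49645 + 45681)*(q + a) = (-49645 + 45681)*(510587889 + 81/179) = -3964*91395232212/179 = -362290700488368/179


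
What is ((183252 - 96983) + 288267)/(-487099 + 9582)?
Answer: -374536/477517 ≈ -0.78434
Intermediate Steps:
((183252 - 96983) + 288267)/(-487099 + 9582) = (86269 + 288267)/(-477517) = 374536*(-1/477517) = -374536/477517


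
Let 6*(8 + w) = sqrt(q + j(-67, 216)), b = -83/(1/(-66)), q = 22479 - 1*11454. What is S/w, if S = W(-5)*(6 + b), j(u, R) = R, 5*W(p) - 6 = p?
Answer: 58496/1655 + 3656*sqrt(1249)/1655 ≈ 113.42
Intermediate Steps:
W(p) = 6/5 + p/5
q = 11025 (q = 22479 - 11454 = 11025)
b = 5478 (b = -83/(-1/66) = -83*(-66) = 5478)
S = 5484/5 (S = (6/5 + (1/5)*(-5))*(6 + 5478) = (6/5 - 1)*5484 = (1/5)*5484 = 5484/5 ≈ 1096.8)
w = -8 + sqrt(1249)/2 (w = -8 + sqrt(11025 + 216)/6 = -8 + sqrt(11241)/6 = -8 + (3*sqrt(1249))/6 = -8 + sqrt(1249)/2 ≈ 9.6706)
S/w = 5484/(5*(-8 + sqrt(1249)/2))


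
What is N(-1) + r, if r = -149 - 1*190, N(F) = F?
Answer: -340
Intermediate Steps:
r = -339 (r = -149 - 190 = -339)
N(-1) + r = -1 - 339 = -340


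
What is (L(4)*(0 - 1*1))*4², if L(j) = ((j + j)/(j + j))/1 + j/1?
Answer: -80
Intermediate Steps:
L(j) = 1 + j (L(j) = ((2*j)/((2*j)))*1 + j*1 = ((2*j)*(1/(2*j)))*1 + j = 1*1 + j = 1 + j)
(L(4)*(0 - 1*1))*4² = ((1 + 4)*(0 - 1*1))*4² = (5*(0 - 1))*16 = (5*(-1))*16 = -5*16 = -80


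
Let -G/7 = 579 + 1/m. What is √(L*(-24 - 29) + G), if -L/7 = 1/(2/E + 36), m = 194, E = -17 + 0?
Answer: I*√3538460169055/29585 ≈ 63.582*I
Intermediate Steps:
E = -17
L = -119/610 (L = -7/(2/(-17) + 36) = -7/(2*(-1/17) + 36) = -7/(-2/17 + 36) = -7/610/17 = -7*17/610 = -119/610 ≈ -0.19508)
G = -786289/194 (G = -7*(579 + 1/194) = -7*112327/194 = -786289/194 ≈ -4053.0)
√(L*(-24 - 29) + G) = √(-119*(-24 - 29)/610 - 786289/194) = √(-119/610*(-53) - 786289/194) = √(6307/610 - 786289/194) = √(-119603183/29585) = I*√3538460169055/29585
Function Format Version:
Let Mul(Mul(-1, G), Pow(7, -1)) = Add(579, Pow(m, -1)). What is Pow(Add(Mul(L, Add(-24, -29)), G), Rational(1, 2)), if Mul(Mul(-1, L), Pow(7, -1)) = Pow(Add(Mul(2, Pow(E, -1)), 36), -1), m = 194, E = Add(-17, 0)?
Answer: Mul(Rational(1, 29585), I, Pow(3538460169055, Rational(1, 2))) ≈ Mul(63.582, I)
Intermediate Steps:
E = -17
L = Rational(-119, 610) (L = Mul(-7, Pow(Add(Mul(2, Pow(-17, -1)), 36), -1)) = Mul(-7, Pow(Add(Mul(2, Rational(-1, 17)), 36), -1)) = Mul(-7, Pow(Add(Rational(-2, 17), 36), -1)) = Mul(-7, Pow(Rational(610, 17), -1)) = Mul(-7, Rational(17, 610)) = Rational(-119, 610) ≈ -0.19508)
G = Rational(-786289, 194) (G = Mul(-7, Add(579, Pow(194, -1))) = Mul(-7, Add(579, Rational(1, 194))) = Mul(-7, Rational(112327, 194)) = Rational(-786289, 194) ≈ -4053.0)
Pow(Add(Mul(L, Add(-24, -29)), G), Rational(1, 2)) = Pow(Add(Mul(Rational(-119, 610), Add(-24, -29)), Rational(-786289, 194)), Rational(1, 2)) = Pow(Add(Mul(Rational(-119, 610), -53), Rational(-786289, 194)), Rational(1, 2)) = Pow(Add(Rational(6307, 610), Rational(-786289, 194)), Rational(1, 2)) = Pow(Rational(-119603183, 29585), Rational(1, 2)) = Mul(Rational(1, 29585), I, Pow(3538460169055, Rational(1, 2)))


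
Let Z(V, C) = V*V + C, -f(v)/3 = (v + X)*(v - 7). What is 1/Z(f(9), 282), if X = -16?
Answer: 1/2046 ≈ 0.00048876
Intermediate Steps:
f(v) = -3*(-16 + v)*(-7 + v) (f(v) = -3*(v - 16)*(v - 7) = -3*(-16 + v)*(-7 + v))
Z(V, C) = C + V**2 (Z(V, C) = V**2 + C = C + V**2)
1/Z(f(9), 282) = 1/(282 + (-336 - 3*9**2 + 69*9)**2) = 1/(282 + (-336 - 3*81 + 621)**2) = 1/(282 + (-336 - 243 + 621)**2) = 1/(282 + 42**2) = 1/(282 + 1764) = 1/2046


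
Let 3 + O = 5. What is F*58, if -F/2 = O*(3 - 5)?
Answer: 464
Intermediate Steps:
O = 2 (O = -3 + 5 = 2)
F = 8 (F = -4*(3 - 5) = -4*(-2) = -2*(-4) = 8)
F*58 = 8*58 = 464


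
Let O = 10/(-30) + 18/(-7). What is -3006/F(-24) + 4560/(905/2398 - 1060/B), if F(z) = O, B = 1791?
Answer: -11963220534/591395 ≈ -20229.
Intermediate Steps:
O = -61/21 (O = 10*(-1/30) + 18*(-1/7) = -1/3 - 18/7 = -61/21 ≈ -2.9048)
F(z) = -61/21
-3006/F(-24) + 4560/(905/2398 - 1060/B) = -3006/(-61/21) + 4560/(905/2398 - 1060/1791) = -3006*(-21/61) + 4560/(905*(1/2398) - 1060*1/1791) = 63126/61 + 4560/(905/2398 - 1060/1791) = 63126/61 + 4560/(-921025/4294818) = 63126/61 + 4560*(-4294818/921025) = 63126/61 - 206151264/9695 = -11963220534/591395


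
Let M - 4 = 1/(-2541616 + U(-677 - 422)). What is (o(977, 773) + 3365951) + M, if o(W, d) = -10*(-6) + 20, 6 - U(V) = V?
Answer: 8551448943884/2540511 ≈ 3.3660e+6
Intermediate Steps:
U(V) = 6 - V
o(W, d) = 80 (o(W, d) = 60 + 20 = 80)
M = 10162043/2540511 (M = 4 + 1/(-2541616 + (6 - (-677 - 422))) = 4 + 1/(-2541616 + (6 - 1*(-1099))) = 4 + 1/(-2541616 + (6 + 1099)) = 4 + 1/(-2541616 + 1105) = 4 + 1/(-2540511) = 4 - 1/2540511 = 10162043/2540511 ≈ 4.0000)
(o(977, 773) + 3365951) + M = (80 + 3365951) + 10162043/2540511 = 3366031 + 10162043/2540511 = 8551448943884/2540511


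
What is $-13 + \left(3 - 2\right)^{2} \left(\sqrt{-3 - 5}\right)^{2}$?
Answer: $-21$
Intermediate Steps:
$-13 + \left(3 - 2\right)^{2} \left(\sqrt{-3 - 5}\right)^{2} = -13 + 1^{2} \left(\sqrt{-8}\right)^{2} = -13 + 1 \left(2 i \sqrt{2}\right)^{2} = -13 + 1 \left(-8\right) = -13 - 8 = -21$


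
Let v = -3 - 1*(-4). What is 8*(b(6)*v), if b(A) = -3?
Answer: -24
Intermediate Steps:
v = 1 (v = -3 + 4 = 1)
8*(b(6)*v) = 8*(-3*1) = 8*(-3) = -24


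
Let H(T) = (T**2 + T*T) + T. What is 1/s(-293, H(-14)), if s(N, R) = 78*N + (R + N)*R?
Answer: 1/9276 ≈ 0.00010781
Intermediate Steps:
H(T) = T + 2*T**2 (H(T) = (T**2 + T**2) + T = 2*T**2 + T = T + 2*T**2)
s(N, R) = 78*N + R*(N + R) (s(N, R) = 78*N + (N + R)*R = 78*N + R*(N + R))
1/s(-293, H(-14)) = 1/((-14*(1 + 2*(-14)))**2 + 78*(-293) - (-4102)*(1 + 2*(-14))) = 1/((-14*(1 - 28))**2 - 22854 - (-4102)*(1 - 28)) = 1/((-14*(-27))**2 - 22854 - (-4102)*(-27)) = 1/(378**2 - 22854 - 293*378) = 1/(142884 - 22854 - 110754) = 1/9276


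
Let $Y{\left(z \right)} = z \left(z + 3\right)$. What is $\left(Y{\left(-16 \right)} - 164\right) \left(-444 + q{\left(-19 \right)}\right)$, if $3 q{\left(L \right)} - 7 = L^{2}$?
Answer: $- \frac{42416}{3} \approx -14139.0$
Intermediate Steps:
$Y{\left(z \right)} = z \left(3 + z\right)$
$q{\left(L \right)} = \frac{7}{3} + \frac{L^{2}}{3}$
$\left(Y{\left(-16 \right)} - 164\right) \left(-444 + q{\left(-19 \right)}\right) = \left(- 16 \left(3 - 16\right) - 164\right) \left(-444 + \left(\frac{7}{3} + \frac{\left(-19\right)^{2}}{3}\right)\right) = \left(\left(-16\right) \left(-13\right) - 164\right) \left(-444 + \left(\frac{7}{3} + \frac{1}{3} \cdot 361\right)\right) = \left(208 - 164\right) \left(-444 + \left(\frac{7}{3} + \frac{361}{3}\right)\right) = 44 \left(-444 + \frac{368}{3}\right) = 44 \left(- \frac{964}{3}\right) = - \frac{42416}{3}$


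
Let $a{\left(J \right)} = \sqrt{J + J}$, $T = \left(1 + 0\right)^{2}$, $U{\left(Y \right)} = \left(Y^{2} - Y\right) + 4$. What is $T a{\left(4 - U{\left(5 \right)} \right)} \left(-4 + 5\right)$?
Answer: $2 i \sqrt{10} \approx 6.3246 i$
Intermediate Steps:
$U{\left(Y \right)} = 4 + Y^{2} - Y$
$T = 1$ ($T = 1^{2} = 1$)
$a{\left(J \right)} = \sqrt{2} \sqrt{J}$ ($a{\left(J \right)} = \sqrt{2 J} = \sqrt{2} \sqrt{J}$)
$T a{\left(4 - U{\left(5 \right)} \right)} \left(-4 + 5\right) = 1 \sqrt{2} \sqrt{4 - \left(4 + 5^{2} - 5\right)} \left(-4 + 5\right) = 1 \sqrt{2} \sqrt{4 - \left(4 + 25 - 5\right)} 1 = 1 \sqrt{2} \sqrt{4 - 24} \cdot 1 = 1 \sqrt{2} \sqrt{-20} \cdot 1 = 1 \sqrt{2} \cdot 2 i \sqrt{5} \cdot 1 = 1 \cdot 2 i \sqrt{10} \cdot 1 = 2 i \sqrt{10} \cdot 1 = 2 i \sqrt{10}$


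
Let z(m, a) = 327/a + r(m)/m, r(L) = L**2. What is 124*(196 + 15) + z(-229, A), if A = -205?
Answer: 5316348/205 ≈ 25933.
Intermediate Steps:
z(m, a) = m + 327/a (z(m, a) = 327/a + m**2/m = 327/a + m = m + 327/a)
124*(196 + 15) + z(-229, A) = 124*(196 + 15) + (-229 + 327/(-205)) = 124*211 + (-229 + 327*(-1/205)) = 26164 + (-229 - 327/205) = 26164 - 47272/205 = 5316348/205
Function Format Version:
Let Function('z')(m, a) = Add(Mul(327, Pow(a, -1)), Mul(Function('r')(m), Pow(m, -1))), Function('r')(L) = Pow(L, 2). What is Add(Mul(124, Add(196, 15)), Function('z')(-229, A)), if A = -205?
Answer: Rational(5316348, 205) ≈ 25933.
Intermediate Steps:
Function('z')(m, a) = Add(m, Mul(327, Pow(a, -1))) (Function('z')(m, a) = Add(Mul(327, Pow(a, -1)), Mul(Pow(m, 2), Pow(m, -1))) = Add(Mul(327, Pow(a, -1)), m) = Add(m, Mul(327, Pow(a, -1))))
Add(Mul(124, Add(196, 15)), Function('z')(-229, A)) = Add(Mul(124, Add(196, 15)), Add(-229, Mul(327, Pow(-205, -1)))) = Add(Mul(124, 211), Add(-229, Mul(327, Rational(-1, 205)))) = Add(26164, Add(-229, Rational(-327, 205))) = Add(26164, Rational(-47272, 205)) = Rational(5316348, 205)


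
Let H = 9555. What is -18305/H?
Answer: -523/273 ≈ -1.9158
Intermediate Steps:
-18305/H = -18305/9555 = -18305*1/9555 = -523/273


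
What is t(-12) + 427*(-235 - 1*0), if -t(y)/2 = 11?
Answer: -100367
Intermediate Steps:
t(y) = -22 (t(y) = -2*11 = -22)
t(-12) + 427*(-235 - 1*0) = -22 + 427*(-235 - 1*0) = -22 + 427*(-235 + 0) = -22 + 427*(-235) = -22 - 100345 = -100367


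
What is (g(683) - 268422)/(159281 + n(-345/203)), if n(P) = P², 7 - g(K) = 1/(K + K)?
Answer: -15109481403219/8966328043964 ≈ -1.6851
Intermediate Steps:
g(K) = 7 - 1/(2*K) (g(K) = 7 - 1/(K + K) = 7 - 1/(2*K))
(g(683) - 268422)/(159281 + n(-345/203)) = ((7 - ½/683) - 268422)/(159281 + (-345/203)²) = ((7 - ½*1/683) - 268422)/(159281 + (-345*1/203)²) = ((7 - 1/1366) - 268422)/(159281 + (-345/203)²) = (9561/1366 - 268422)/(159281 + 119025/41209) = -366654891/(1366*6563929754/41209) = -366654891/1366*41209/6563929754 = -15109481403219/8966328043964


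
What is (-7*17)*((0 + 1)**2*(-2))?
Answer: 238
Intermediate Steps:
(-7*17)*((0 + 1)**2*(-2)) = -119*1**2*(-2) = -119*(-2) = 238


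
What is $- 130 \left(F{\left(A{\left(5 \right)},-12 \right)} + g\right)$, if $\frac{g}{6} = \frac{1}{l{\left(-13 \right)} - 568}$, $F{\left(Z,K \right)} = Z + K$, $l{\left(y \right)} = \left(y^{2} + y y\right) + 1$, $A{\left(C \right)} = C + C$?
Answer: $\frac{60320}{229} \approx 263.41$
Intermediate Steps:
$A{\left(C \right)} = 2 C$
$l{\left(y \right)} = 1 + 2 y^{2}$ ($l{\left(y \right)} = \left(y^{2} + y^{2}\right) + 1 = 2 y^{2} + 1 = 1 + 2 y^{2}$)
$F{\left(Z,K \right)} = K + Z$
$g = - \frac{6}{229}$ ($g = \frac{6}{\left(1 + 2 \left(-13\right)^{2}\right) - 568} = \frac{6}{\left(1 + 2 \cdot 169\right) - 568} = \frac{6}{\left(1 + 338\right) - 568} = \frac{6}{339 - 568} = \frac{6}{-229} = 6 \left(- \frac{1}{229}\right) = - \frac{6}{229} \approx -0.026201$)
$- 130 \left(F{\left(A{\left(5 \right)},-12 \right)} + g\right) = - 130 \left(\left(-12 + 2 \cdot 5\right) - \frac{6}{229}\right) = - 130 \left(\left(-12 + 10\right) - \frac{6}{229}\right) = - 130 \left(-2 - \frac{6}{229}\right) = \left(-130\right) \left(- \frac{464}{229}\right) = \frac{60320}{229}$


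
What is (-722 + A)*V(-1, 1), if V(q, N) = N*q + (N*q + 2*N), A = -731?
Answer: 0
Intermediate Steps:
V(q, N) = 2*N + 2*N*q (V(q, N) = N*q + (2*N + N*q) = 2*N + 2*N*q)
(-722 + A)*V(-1, 1) = (-722 - 731)*(2*1*(1 - 1)) = -2906*0 = -1453*0 = 0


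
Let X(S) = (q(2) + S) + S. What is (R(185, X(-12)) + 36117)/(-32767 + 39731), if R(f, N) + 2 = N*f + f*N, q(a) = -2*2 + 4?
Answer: 27235/6964 ≈ 3.9108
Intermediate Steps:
q(a) = 0 (q(a) = -4 + 4 = 0)
X(S) = 2*S (X(S) = (0 + S) + S = S + S = 2*S)
R(f, N) = -2 + 2*N*f (R(f, N) = -2 + (N*f + f*N) = -2 + (N*f + N*f) = -2 + 2*N*f)
(R(185, X(-12)) + 36117)/(-32767 + 39731) = ((-2 + 2*(2*(-12))*185) + 36117)/(-32767 + 39731) = ((-2 + 2*(-24)*185) + 36117)/6964 = ((-2 - 8880) + 36117)*(1/6964) = (-8882 + 36117)*(1/6964) = 27235*(1/6964) = 27235/6964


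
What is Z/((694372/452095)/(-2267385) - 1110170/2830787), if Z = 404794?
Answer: -83901204673210636538775/81286266146367751 ≈ -1.0322e+6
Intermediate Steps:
Z/((694372/452095)/(-2267385) - 1110170/2830787) = 404794/((694372/452095)/(-2267385) - 1110170/2830787) = 404794/((694372*(1/452095))*(-1/2267385) - 1110170*1/2830787) = 404794/((99196/64585)*(-1/2267385) - 1110170/2830787) = 404794/(-99196/146439060225 - 1110170/2830787) = 404794/(-162572532292735502/414537787977147075) = 404794*(-414537787977147075/162572532292735502) = -83901204673210636538775/81286266146367751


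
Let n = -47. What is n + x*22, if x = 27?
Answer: 547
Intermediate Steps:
n + x*22 = -47 + 27*22 = -47 + 594 = 547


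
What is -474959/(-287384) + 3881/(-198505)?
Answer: 93166398991/57047160920 ≈ 1.6331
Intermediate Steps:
-474959/(-287384) + 3881/(-198505) = -474959*(-1/287384) + 3881*(-1/198505) = 474959/287384 - 3881/198505 = 93166398991/57047160920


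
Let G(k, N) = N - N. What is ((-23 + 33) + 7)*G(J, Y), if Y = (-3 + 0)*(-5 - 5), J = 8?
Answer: 0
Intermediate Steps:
Y = 30 (Y = -3*(-10) = 30)
G(k, N) = 0
((-23 + 33) + 7)*G(J, Y) = ((-23 + 33) + 7)*0 = (10 + 7)*0 = 17*0 = 0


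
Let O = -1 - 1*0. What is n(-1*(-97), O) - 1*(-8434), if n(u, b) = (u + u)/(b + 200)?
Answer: 1678560/199 ≈ 8435.0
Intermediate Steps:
O = -1 (O = -1 + 0 = -1)
n(u, b) = 2*u/(200 + b) (n(u, b) = (2*u)/(200 + b) = 2*u/(200 + b))
n(-1*(-97), O) - 1*(-8434) = 2*(-1*(-97))/(200 - 1) - 1*(-8434) = 2*97/199 + 8434 = 2*97*(1/199) + 8434 = 194/199 + 8434 = 1678560/199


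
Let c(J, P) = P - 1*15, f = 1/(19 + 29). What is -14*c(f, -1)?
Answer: 224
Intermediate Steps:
f = 1/48 ≈ 0.020833
c(J, P) = -15 + P (c(J, P) = P - 15 = -15 + P)
-14*c(f, -1) = -14*(-15 - 1) = -14*(-16) = 224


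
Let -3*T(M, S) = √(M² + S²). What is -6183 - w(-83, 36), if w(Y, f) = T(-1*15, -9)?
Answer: -6183 + √34 ≈ -6177.2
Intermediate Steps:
T(M, S) = -√(M² + S²)/3
w(Y, f) = -√34 (w(Y, f) = -√((-1*15)² + (-9)²)/3 = -√((-15)² + 81)/3 = -√(225 + 81)/3 = -√34)
-6183 - w(-83, 36) = -6183 - (-1)*√34 = -6183 + √34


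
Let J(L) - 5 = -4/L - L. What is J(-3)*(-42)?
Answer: -392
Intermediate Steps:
J(L) = 5 - L - 4/L (J(L) = 5 + (-4/L - L) = 5 + (-L - 4/L) = 5 - L - 4/L)
J(-3)*(-42) = (5 - 1*(-3) - 4/(-3))*(-42) = (5 + 3 - 4*(-1/3))*(-42) = (5 + 3 + 4/3)*(-42) = (28/3)*(-42) = -392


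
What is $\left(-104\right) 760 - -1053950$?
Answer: $974910$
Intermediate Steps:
$\left(-104\right) 760 - -1053950 = -79040 + 1053950 = 974910$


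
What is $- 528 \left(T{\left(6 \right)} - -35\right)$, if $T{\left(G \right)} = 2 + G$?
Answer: $-22704$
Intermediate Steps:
$- 528 \left(T{\left(6 \right)} - -35\right) = - 528 \left(\left(2 + 6\right) - -35\right) = - 528 \left(8 + 35\right) = \left(-528\right) 43 = -22704$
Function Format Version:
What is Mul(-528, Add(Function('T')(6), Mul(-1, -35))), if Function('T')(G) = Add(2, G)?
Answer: -22704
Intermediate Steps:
Mul(-528, Add(Function('T')(6), Mul(-1, -35))) = Mul(-528, Add(Add(2, 6), Mul(-1, -35))) = Mul(-528, Add(8, 35)) = Mul(-528, 43) = -22704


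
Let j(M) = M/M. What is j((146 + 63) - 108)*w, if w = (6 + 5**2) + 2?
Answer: 33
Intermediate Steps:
j(M) = 1
w = 33 (w = (6 + 25) + 2 = 31 + 2 = 33)
j((146 + 63) - 108)*w = 1*33 = 33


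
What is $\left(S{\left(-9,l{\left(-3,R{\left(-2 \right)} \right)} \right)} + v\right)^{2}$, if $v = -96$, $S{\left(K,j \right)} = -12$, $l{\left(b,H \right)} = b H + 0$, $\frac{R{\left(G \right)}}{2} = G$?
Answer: $11664$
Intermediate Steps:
$R{\left(G \right)} = 2 G$
$l{\left(b,H \right)} = H b$ ($l{\left(b,H \right)} = H b + 0 = H b$)
$\left(S{\left(-9,l{\left(-3,R{\left(-2 \right)} \right)} \right)} + v\right)^{2} = \left(-12 - 96\right)^{2} = \left(-108\right)^{2} = 11664$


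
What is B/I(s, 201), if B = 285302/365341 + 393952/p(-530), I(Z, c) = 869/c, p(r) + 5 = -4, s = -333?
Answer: -9642924744238/952443987 ≈ -10124.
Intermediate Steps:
p(r) = -9 (p(r) = -5 - 4 = -9)
B = -143924249914/3288069 (B = 285302/365341 + 393952/(-9) = 285302*(1/365341) + 393952*(-1/9) = 285302/365341 - 393952/9 = -143924249914/3288069 ≈ -43772.)
B/I(s, 201) = -143924249914/(3288069*(869/201)) = -143924249914/(3288069*(869*(1/201))) = -143924249914/(3288069*869/201) = -143924249914/3288069*201/869 = -9642924744238/952443987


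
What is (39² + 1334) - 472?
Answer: 2383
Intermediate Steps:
(39² + 1334) - 472 = (1521 + 1334) - 472 = 2855 - 472 = 2383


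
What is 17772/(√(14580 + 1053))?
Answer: 5924*√193/579 ≈ 142.14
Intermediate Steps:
17772/(√(14580 + 1053)) = 17772/(√15633) = 17772/((9*√193)) = 17772*(√193/1737) = 5924*√193/579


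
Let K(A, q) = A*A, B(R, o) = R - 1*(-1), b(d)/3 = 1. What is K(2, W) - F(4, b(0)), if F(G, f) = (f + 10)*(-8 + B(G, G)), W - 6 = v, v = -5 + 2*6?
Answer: 43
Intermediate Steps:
b(d) = 3 (b(d) = 3*1 = 3)
v = 7 (v = -5 + 12 = 7)
W = 13 (W = 6 + 7 = 13)
B(R, o) = 1 + R (B(R, o) = R + 1 = 1 + R)
K(A, q) = A**2
F(G, f) = (-7 + G)*(10 + f) (F(G, f) = (f + 10)*(-8 + (1 + G)) = (10 + f)*(-7 + G) = (-7 + G)*(10 + f))
K(2, W) - F(4, b(0)) = 2**2 - (-70 - 7*3 + 10*4 + 4*3) = 4 - (-70 - 21 + 40 + 12) = 4 - 1*(-39) = 4 + 39 = 43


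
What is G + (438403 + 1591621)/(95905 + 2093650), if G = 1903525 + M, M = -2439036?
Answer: -1172528757581/2189555 ≈ -5.3551e+5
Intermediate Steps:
G = -535511 (G = 1903525 - 2439036 = -535511)
G + (438403 + 1591621)/(95905 + 2093650) = -535511 + (438403 + 1591621)/(95905 + 2093650) = -535511 + 2030024/2189555 = -1172528757581/2189555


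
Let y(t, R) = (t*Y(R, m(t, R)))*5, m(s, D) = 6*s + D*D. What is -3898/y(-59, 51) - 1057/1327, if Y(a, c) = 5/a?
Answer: 262245871/1957325 ≈ 133.98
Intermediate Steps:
m(s, D) = D**2 + 6*s (m(s, D) = 6*s + D**2 = D**2 + 6*s)
y(t, R) = 25*t/R (y(t, R) = (t*(5/R))*5 = (5*t/R)*5 = 25*t/R)
-3898/y(-59, 51) - 1057/1327 = -3898/(25*(-59)/51) - 1057/1327 = -3898/(25*(-59)*(1/51)) - 1057*1/1327 = -3898/(-1475/51) - 1057/1327 = -3898*(-51/1475) - 1057/1327 = 198798/1475 - 1057/1327 = 262245871/1957325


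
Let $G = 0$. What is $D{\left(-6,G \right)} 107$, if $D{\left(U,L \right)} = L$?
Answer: $0$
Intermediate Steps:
$D{\left(-6,G \right)} 107 = 0 \cdot 107 = 0$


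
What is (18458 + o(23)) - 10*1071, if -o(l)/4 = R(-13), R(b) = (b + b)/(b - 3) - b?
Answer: 15379/2 ≈ 7689.5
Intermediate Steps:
R(b) = -b + 2*b/(-3 + b) (R(b) = (2*b)/(-3 + b) - b = 2*b/(-3 + b) - b = -b + 2*b/(-3 + b))
o(l) = -117/2 (o(l) = -(-52)*(5 - 1*(-13))/(-3 - 13) = -(-52)*(5 + 13)/(-16) = -(-52)*(-1)*18/16 = -4*117/8 = -117/2)
(18458 + o(23)) - 10*1071 = (18458 - 117/2) - 10*1071 = 36799/2 - 10710 = 15379/2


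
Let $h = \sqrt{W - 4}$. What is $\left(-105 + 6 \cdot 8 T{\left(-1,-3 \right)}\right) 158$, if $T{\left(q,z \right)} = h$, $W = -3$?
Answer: $-16590 + 7584 i \sqrt{7} \approx -16590.0 + 20065.0 i$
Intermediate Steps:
$h = i \sqrt{7}$ ($h = \sqrt{-3 - 4} = \sqrt{-7} = i \sqrt{7} \approx 2.6458 i$)
$T{\left(q,z \right)} = i \sqrt{7}$
$\left(-105 + 6 \cdot 8 T{\left(-1,-3 \right)}\right) 158 = \left(-105 + 6 \cdot 8 i \sqrt{7}\right) 158 = \left(-105 + 48 i \sqrt{7}\right) 158 = -16590 + 7584 i \sqrt{7}$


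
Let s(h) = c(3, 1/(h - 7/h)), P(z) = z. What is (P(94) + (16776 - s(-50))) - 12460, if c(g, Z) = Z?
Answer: 10994180/2493 ≈ 4410.0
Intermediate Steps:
s(h) = 1/(h - 7/h)
(P(94) + (16776 - s(-50))) - 12460 = (94 + (16776 - (-50)/(-7 + (-50)²))) - 12460 = (94 + (16776 - (-50)/(-7 + 2500))) - 12460 = (94 + (16776 - (-50)/2493)) - 12460 = (94 + (16776 - 1*(-50/2493))) - 12460 = (94 + (16776 + 50/2493)) - 12460 = (94 + 41822618/2493) - 12460 = 42056960/2493 - 12460 = 10994180/2493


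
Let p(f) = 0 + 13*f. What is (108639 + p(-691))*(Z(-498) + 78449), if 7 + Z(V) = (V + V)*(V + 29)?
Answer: 54368925296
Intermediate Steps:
p(f) = 13*f
Z(V) = -7 + 2*V*(29 + V) (Z(V) = -7 + (V + V)*(V + 29) = -7 + (2*V)*(29 + V) = -7 + 2*V*(29 + V))
(108639 + p(-691))*(Z(-498) + 78449) = (108639 + 13*(-691))*((-7 + 2*(-498)² + 58*(-498)) + 78449) = (108639 - 8983)*((-7 + 2*248004 - 28884) + 78449) = 99656*((-7 + 496008 - 28884) + 78449) = 99656*(467117 + 78449) = 99656*545566 = 54368925296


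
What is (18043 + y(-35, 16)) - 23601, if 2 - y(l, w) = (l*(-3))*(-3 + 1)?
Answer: -5346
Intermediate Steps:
y(l, w) = 2 - 6*l (y(l, w) = 2 - l*(-3)*(-3 + 1) = 2 - (-3*l)*(-2) = 2 - 6*l)
(18043 + y(-35, 16)) - 23601 = (18043 + (2 - 6*(-35))) - 23601 = (18043 + (2 + 210)) - 23601 = (18043 + 212) - 23601 = 18255 - 23601 = -5346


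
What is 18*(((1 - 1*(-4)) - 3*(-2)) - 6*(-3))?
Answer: 522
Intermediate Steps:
18*(((1 - 1*(-4)) - 3*(-2)) - 6*(-3)) = 18*(((1 + 4) + 6) + 18) = 18*((5 + 6) + 18) = 18*(11 + 18) = 18*29 = 522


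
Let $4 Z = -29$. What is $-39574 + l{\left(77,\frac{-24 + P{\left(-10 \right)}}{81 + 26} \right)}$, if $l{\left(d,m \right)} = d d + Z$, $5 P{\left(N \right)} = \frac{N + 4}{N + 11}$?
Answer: $- \frac{134609}{4} \approx -33652.0$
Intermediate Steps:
$Z = - \frac{29}{4}$ ($Z = \frac{1}{4} \left(-29\right) = - \frac{29}{4} \approx -7.25$)
$P{\left(N \right)} = \frac{4 + N}{5 \left(11 + N\right)}$ ($P{\left(N \right)} = \frac{\left(N + 4\right) \frac{1}{N + 11}}{5} = \frac{\left(4 + N\right) \frac{1}{11 + N}}{5} = \frac{\frac{1}{11 + N} \left(4 + N\right)}{5} = \frac{4 + N}{5 \left(11 + N\right)}$)
$l{\left(d,m \right)} = - \frac{29}{4} + d^{2}$ ($l{\left(d,m \right)} = d d - \frac{29}{4} = d^{2} - \frac{29}{4} = - \frac{29}{4} + d^{2}$)
$-39574 + l{\left(77,\frac{-24 + P{\left(-10 \right)}}{81 + 26} \right)} = -39574 - \left(\frac{29}{4} - 77^{2}\right) = -39574 + \left(- \frac{29}{4} + 5929\right) = -39574 + \frac{23687}{4} = - \frac{134609}{4}$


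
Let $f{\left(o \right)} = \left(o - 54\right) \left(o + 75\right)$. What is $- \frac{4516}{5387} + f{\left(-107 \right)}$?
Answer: $\frac{27749308}{5387} \approx 5151.2$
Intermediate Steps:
$f{\left(o \right)} = \left(-54 + o\right) \left(75 + o\right)$
$- \frac{4516}{5387} + f{\left(-107 \right)} = - \frac{4516}{5387} + \left(-4050 + \left(-107\right)^{2} + 21 \left(-107\right)\right) = \left(-4516\right) \frac{1}{5387} - -5152 = - \frac{4516}{5387} + 5152 = \frac{27749308}{5387}$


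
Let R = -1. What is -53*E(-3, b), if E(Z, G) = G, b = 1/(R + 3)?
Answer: -53/2 ≈ -26.500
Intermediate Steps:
b = ½ (b = 1/(-1 + 3) = 1/2 = ½ ≈ 0.50000)
-53*E(-3, b) = -53*½ = -53/2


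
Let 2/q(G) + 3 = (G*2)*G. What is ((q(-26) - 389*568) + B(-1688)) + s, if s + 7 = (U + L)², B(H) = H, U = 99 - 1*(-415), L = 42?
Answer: 116673663/1349 ≈ 86489.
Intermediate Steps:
q(G) = 2/(-3 + 2*G²) (q(G) = 2/(-3 + (G*2)*G) = 2/(-3 + (2*G)*G) = 2/(-3 + 2*G²))
U = 514 (U = 99 + 415 = 514)
s = 309129 (s = -7 + (514 + 42)² = -7 + 556² = -7 + 309136 = 309129)
((q(-26) - 389*568) + B(-1688)) + s = ((2/(-3 + 2*(-26)²) - 389*568) - 1688) + 309129 = ((2/(-3 + 2*676) - 220952) - 1688) + 309129 = ((2/(-3 + 1352) - 220952) - 1688) + 309129 = ((2/1349 - 220952) - 1688) + 309129 = (-298064246/1349 - 1688) + 309129 = -300341358/1349 + 309129 = 116673663/1349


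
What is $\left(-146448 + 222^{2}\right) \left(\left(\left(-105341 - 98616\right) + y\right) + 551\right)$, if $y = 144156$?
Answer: $5756967000$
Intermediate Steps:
$\left(-146448 + 222^{2}\right) \left(\left(\left(-105341 - 98616\right) + y\right) + 551\right) = \left(-146448 + 222^{2}\right) \left(\left(\left(-105341 - 98616\right) + 144156\right) + 551\right) = \left(-146448 + 49284\right) \left(\left(-203957 + 144156\right) + 551\right) = - 97164 \left(-59801 + 551\right) = \left(-97164\right) \left(-59250\right) = 5756967000$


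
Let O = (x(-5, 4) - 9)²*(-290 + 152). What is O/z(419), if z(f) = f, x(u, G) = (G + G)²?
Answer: -417450/419 ≈ -996.30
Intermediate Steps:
x(u, G) = 4*G² (x(u, G) = (2*G)² = 4*G²)
O = -417450 (O = (4*4² - 9)²*(-290 + 152) = (4*16 - 9)²*(-138) = (64 - 9)²*(-138) = 55²*(-138) = 3025*(-138) = -417450)
O/z(419) = -417450/419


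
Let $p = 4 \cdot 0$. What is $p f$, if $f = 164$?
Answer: $0$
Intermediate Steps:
$p = 0$
$p f = 0 \cdot 164 = 0$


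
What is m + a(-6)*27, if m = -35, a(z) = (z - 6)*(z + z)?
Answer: 3853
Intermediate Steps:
a(z) = 2*z*(-6 + z) (a(z) = (-6 + z)*(2*z) = 2*z*(-6 + z))
m + a(-6)*27 = -35 + (2*(-6)*(-6 - 6))*27 = -35 + (2*(-6)*(-12))*27 = -35 + 144*27 = -35 + 3888 = 3853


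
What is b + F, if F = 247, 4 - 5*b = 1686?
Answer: -447/5 ≈ -89.400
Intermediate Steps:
b = -1682/5 (b = 4/5 - 1/5*1686 = 4/5 - 1686/5 = -1682/5 ≈ -336.40)
b + F = -1682/5 + 247 = -447/5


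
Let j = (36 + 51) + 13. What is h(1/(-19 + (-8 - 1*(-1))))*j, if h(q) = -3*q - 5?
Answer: -6350/13 ≈ -488.46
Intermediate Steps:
h(q) = -5 - 3*q
j = 100 (j = 87 + 13 = 100)
h(1/(-19 + (-8 - 1*(-1))))*j = (-5 - 3/(-19 + (-8 - 1*(-1))))*100 = (-5 - 3/(-19 + (-8 + 1)))*100 = (-5 - 3/(-19 - 7))*100 = (-5 - 3/(-26))*100 = (-5 - 3*(-1/26))*100 = (-5 + 3/26)*100 = -127/26*100 = -6350/13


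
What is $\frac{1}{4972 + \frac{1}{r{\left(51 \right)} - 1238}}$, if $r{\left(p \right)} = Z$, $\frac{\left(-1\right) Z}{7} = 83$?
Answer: $\frac{1819}{9044067} \approx 0.00020113$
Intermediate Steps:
$Z = -581$ ($Z = \left(-7\right) 83 = -581$)
$r{\left(p \right)} = -581$
$\frac{1}{4972 + \frac{1}{r{\left(51 \right)} - 1238}} = \frac{1}{4972 + \frac{1}{-581 - 1238}} = \frac{1}{4972 + \frac{1}{-1819}} = \frac{1}{4972 - \frac{1}{1819}} = \frac{1}{\frac{9044067}{1819}} = \frac{1819}{9044067}$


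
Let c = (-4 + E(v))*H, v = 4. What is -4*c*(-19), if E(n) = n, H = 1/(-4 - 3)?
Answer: 0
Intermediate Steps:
H = -⅐ (H = 1/(-7) = -⅐ ≈ -0.14286)
c = 0 (c = (-4 + 4)*(-⅐) = 0*(-⅐) = 0)
-4*c*(-19) = -4*0*(-19) = 0*(-19) = 0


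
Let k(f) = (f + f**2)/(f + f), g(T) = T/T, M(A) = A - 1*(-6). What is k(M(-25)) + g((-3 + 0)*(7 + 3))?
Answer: -8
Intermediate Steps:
M(A) = 6 + A (M(A) = A + 6 = 6 + A)
g(T) = 1
k(f) = (f + f**2)/(2*f) (k(f) = (f + f**2)/((2*f)) = (f + f**2)*(1/(2*f)) = (f + f**2)/(2*f))
k(M(-25)) + g((-3 + 0)*(7 + 3)) = (1/2 + (6 - 25)/2) + 1 = (1/2 + (1/2)*(-19)) + 1 = (1/2 - 19/2) + 1 = -9 + 1 = -8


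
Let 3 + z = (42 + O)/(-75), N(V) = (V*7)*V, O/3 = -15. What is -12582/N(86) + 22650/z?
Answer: -7329206517/957782 ≈ -7652.3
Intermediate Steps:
O = -45 (O = 3*(-15) = -45)
N(V) = 7*V² (N(V) = (7*V)*V = 7*V²)
z = -74/25 (z = -3 + (42 - 45)/(-75) = -3 - 1/75*(-3) = -3 + 1/25 = -74/25 ≈ -2.9600)
-12582/N(86) + 22650/z = -12582/(7*86²) + 22650/(-74/25) = -12582/(7*7396) + 22650*(-25/74) = -12582/51772 - 283125/37 = -12582*1/51772 - 283125/37 = -6291/25886 - 283125/37 = -7329206517/957782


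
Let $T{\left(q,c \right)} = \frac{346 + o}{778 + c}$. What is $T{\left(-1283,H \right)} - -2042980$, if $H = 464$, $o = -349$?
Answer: $\frac{845793719}{414} \approx 2.043 \cdot 10^{6}$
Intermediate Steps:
$T{\left(q,c \right)} = - \frac{3}{778 + c}$ ($T{\left(q,c \right)} = \frac{346 - 349}{778 + c} = - \frac{3}{778 + c}$)
$T{\left(-1283,H \right)} - -2042980 = - \frac{3}{778 + 464} - -2042980 = - \frac{3}{1242} + 2042980 = \left(-3\right) \frac{1}{1242} + 2042980 = - \frac{1}{414} + 2042980 = \frac{845793719}{414}$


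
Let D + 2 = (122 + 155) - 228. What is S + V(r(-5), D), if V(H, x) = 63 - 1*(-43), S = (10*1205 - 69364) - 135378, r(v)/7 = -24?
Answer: -192586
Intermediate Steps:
r(v) = -168 (r(v) = 7*(-24) = -168)
D = 47 (D = -2 + ((122 + 155) - 228) = -2 + (277 - 228) = -2 + 49 = 47)
S = -192692 (S = (12050 - 69364) - 135378 = -57314 - 135378 = -192692)
V(H, x) = 106 (V(H, x) = 63 + 43 = 106)
S + V(r(-5), D) = -192692 + 106 = -192586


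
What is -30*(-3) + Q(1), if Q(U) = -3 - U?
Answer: 86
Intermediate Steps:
-30*(-3) + Q(1) = -30*(-3) + (-3 - 1*1) = 90 + (-3 - 1) = 90 - 4 = 86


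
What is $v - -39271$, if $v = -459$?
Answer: $38812$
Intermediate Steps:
$v - -39271 = -459 - -39271 = -459 + 39271 = 38812$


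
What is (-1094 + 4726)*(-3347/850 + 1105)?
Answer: 1699599848/425 ≈ 3.9991e+6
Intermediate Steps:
(-1094 + 4726)*(-3347/850 + 1105) = 3632*(-3347*1/850 + 1105) = 3632*(-3347/850 + 1105) = 3632*(935903/850) = 1699599848/425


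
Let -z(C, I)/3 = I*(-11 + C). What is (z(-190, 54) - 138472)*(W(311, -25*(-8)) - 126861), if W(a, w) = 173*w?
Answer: 9771362510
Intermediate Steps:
z(C, I) = -3*I*(-11 + C)
(z(-190, 54) - 138472)*(W(311, -25*(-8)) - 126861) = (3*54*(11 - 1*(-190)) - 138472)*(173*(-25*(-8)) - 126861) = (3*54*(11 + 190) - 138472)*(173*200 - 126861) = (3*54*201 - 138472)*(34600 - 126861) = (32562 - 138472)*(-92261) = -105910*(-92261) = 9771362510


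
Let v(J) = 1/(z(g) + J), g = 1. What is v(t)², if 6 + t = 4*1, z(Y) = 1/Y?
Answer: 1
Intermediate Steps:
z(Y) = 1/Y
t = -2 (t = -6 + 4*1 = -6 + 4 = -2)
v(J) = 1/(1 + J) (v(J) = 1/(1/1 + J) = 1/(1 + J))
v(t)² = (1/(1 - 2))² = (1/(-1))² = (-1)² = 1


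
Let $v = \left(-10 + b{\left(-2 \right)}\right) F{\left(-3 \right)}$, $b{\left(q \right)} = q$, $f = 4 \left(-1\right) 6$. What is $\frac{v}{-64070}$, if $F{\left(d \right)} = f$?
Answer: $- \frac{144}{32035} \approx -0.0044951$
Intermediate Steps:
$f = -24$ ($f = \left(-4\right) 6 = -24$)
$F{\left(d \right)} = -24$
$v = 288$ ($v = \left(-10 - 2\right) \left(-24\right) = \left(-12\right) \left(-24\right) = 288$)
$\frac{v}{-64070} = \frac{288}{-64070} = 288 \left(- \frac{1}{64070}\right) = - \frac{144}{32035}$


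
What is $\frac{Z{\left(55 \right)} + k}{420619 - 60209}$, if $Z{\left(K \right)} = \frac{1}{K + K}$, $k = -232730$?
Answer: $- \frac{25600299}{39645100} \approx -0.64574$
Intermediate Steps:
$Z{\left(K \right)} = \frac{1}{2 K}$
$\frac{Z{\left(55 \right)} + k}{420619 - 60209} = \frac{\frac{1}{2 \cdot 55} - 232730}{420619 - 60209} = \frac{\frac{1}{2} \cdot \frac{1}{55} - 232730}{360410} = \left(\frac{1}{110} - 232730\right) \frac{1}{360410} = \left(- \frac{25600299}{110}\right) \frac{1}{360410} = - \frac{25600299}{39645100}$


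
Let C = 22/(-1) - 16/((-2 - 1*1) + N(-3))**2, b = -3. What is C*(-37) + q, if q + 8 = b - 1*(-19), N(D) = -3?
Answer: 7546/9 ≈ 838.44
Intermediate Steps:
C = -202/9 (C = 22/(-1) - 16/((-2 - 1*1) - 3)**2 = 22*(-1) - 16/((-2 - 1) - 3)**2 = -22 - 16/(-3 - 3)**2 = -22 - 16/((-6)**2) = -22 - 16/36 = -22 - 16*1/36 = -22 - 4/9 = -202/9 ≈ -22.444)
q = 8 (q = -8 + (-3 - 1*(-19)) = -8 + (-3 + 19) = -8 + 16 = 8)
C*(-37) + q = -202/9*(-37) + 8 = 7474/9 + 8 = 7546/9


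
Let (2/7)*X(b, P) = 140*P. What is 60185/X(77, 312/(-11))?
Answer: -132407/30576 ≈ -4.3304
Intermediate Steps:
X(b, P) = 490*P (X(b, P) = 7*(140*P)/2 = 490*P)
60185/X(77, 312/(-11)) = 60185/((490*(312/(-11)))) = 60185/((490*(312*(-1/11)))) = 60185/((490*(-312/11))) = 60185/(-152880/11) = 60185*(-11/152880) = -132407/30576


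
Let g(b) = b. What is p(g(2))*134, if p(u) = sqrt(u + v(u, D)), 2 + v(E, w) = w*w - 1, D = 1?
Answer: 0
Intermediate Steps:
v(E, w) = -3 + w**2 (v(E, w) = -2 + (w*w - 1) = -2 + (w**2 - 1) = -2 + (-1 + w**2) = -3 + w**2)
p(u) = sqrt(-2 + u) (p(u) = sqrt(u + (-3 + 1**2)) = sqrt(u + (-3 + 1)) = sqrt(u - 2) = sqrt(-2 + u))
p(g(2))*134 = sqrt(-2 + 2)*134 = sqrt(0)*134 = 0*134 = 0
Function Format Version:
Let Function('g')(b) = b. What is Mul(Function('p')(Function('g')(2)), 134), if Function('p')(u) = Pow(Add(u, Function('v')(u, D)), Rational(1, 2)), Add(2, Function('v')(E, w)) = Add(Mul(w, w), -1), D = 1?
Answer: 0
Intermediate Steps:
Function('v')(E, w) = Add(-3, Pow(w, 2)) (Function('v')(E, w) = Add(-2, Add(Mul(w, w), -1)) = Add(-2, Add(Pow(w, 2), -1)) = Add(-2, Add(-1, Pow(w, 2))) = Add(-3, Pow(w, 2)))
Function('p')(u) = Pow(Add(-2, u), Rational(1, 2)) (Function('p')(u) = Pow(Add(u, Add(-3, Pow(1, 2))), Rational(1, 2)) = Pow(Add(u, Add(-3, 1)), Rational(1, 2)) = Pow(Add(u, -2), Rational(1, 2)) = Pow(Add(-2, u), Rational(1, 2)))
Mul(Function('p')(Function('g')(2)), 134) = Mul(Pow(Add(-2, 2), Rational(1, 2)), 134) = Mul(Pow(0, Rational(1, 2)), 134) = Mul(0, 134) = 0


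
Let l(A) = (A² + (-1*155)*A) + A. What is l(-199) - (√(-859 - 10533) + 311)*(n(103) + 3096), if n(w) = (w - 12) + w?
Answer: -952943 - 26320*I*√178 ≈ -9.5294e+5 - 3.5115e+5*I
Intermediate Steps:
n(w) = -12 + 2*w (n(w) = (-12 + w) + w = -12 + 2*w)
l(A) = A² - 154*A (l(A) = (A² - 155*A) + A = A² - 154*A)
l(-199) - (√(-859 - 10533) + 311)*(n(103) + 3096) = -199*(-154 - 199) - (√(-859 - 10533) + 311)*((-12 + 2*103) + 3096) = -199*(-353) - (√(-11392) + 311)*((-12 + 206) + 3096) = 70247 - (8*I*√178 + 311)*(194 + 3096) = 70247 - (311 + 8*I*√178)*3290 = 70247 - (1023190 + 26320*I*√178) = 70247 + (-1023190 - 26320*I*√178) = -952943 - 26320*I*√178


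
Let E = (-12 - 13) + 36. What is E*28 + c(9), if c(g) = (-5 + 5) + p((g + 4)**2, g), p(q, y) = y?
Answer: 317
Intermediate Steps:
E = 11 (E = -25 + 36 = 11)
c(g) = g (c(g) = (-5 + 5) + g = 0 + g = g)
E*28 + c(9) = 11*28 + 9 = 308 + 9 = 317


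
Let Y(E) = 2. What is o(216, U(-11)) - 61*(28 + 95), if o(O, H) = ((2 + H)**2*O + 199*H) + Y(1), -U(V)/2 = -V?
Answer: 74521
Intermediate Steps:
U(V) = 2*V (U(V) = -(-2)*V = 2*V)
o(O, H) = 2 + 199*H + O*(2 + H)**2 (o(O, H) = ((2 + H)**2*O + 199*H) + 2 = (O*(2 + H)**2 + 199*H) + 2 = (199*H + O*(2 + H)**2) + 2 = 2 + 199*H + O*(2 + H)**2)
o(216, U(-11)) - 61*(28 + 95) = (2 + 199*(2*(-11)) + 216*(2 + 2*(-11))**2) - 61*(28 + 95) = (2 + 199*(-22) + 216*(2 - 22)**2) - 61*123 = (2 - 4378 + 216*(-20)**2) - 7503 = (2 - 4378 + 216*400) - 7503 = (2 - 4378 + 86400) - 7503 = 82024 - 7503 = 74521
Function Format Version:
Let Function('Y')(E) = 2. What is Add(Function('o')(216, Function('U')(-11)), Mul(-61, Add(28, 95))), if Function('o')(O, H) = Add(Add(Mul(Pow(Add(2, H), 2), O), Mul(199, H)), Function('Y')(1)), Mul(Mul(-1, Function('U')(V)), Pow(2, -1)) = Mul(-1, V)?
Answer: 74521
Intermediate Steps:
Function('U')(V) = Mul(2, V) (Function('U')(V) = Mul(-2, Mul(-1, V)) = Mul(2, V))
Function('o')(O, H) = Add(2, Mul(199, H), Mul(O, Pow(Add(2, H), 2))) (Function('o')(O, H) = Add(Add(Mul(Pow(Add(2, H), 2), O), Mul(199, H)), 2) = Add(Add(Mul(O, Pow(Add(2, H), 2)), Mul(199, H)), 2) = Add(Add(Mul(199, H), Mul(O, Pow(Add(2, H), 2))), 2) = Add(2, Mul(199, H), Mul(O, Pow(Add(2, H), 2))))
Add(Function('o')(216, Function('U')(-11)), Mul(-61, Add(28, 95))) = Add(Add(2, Mul(199, Mul(2, -11)), Mul(216, Pow(Add(2, Mul(2, -11)), 2))), Mul(-61, Add(28, 95))) = Add(Add(2, Mul(199, -22), Mul(216, Pow(Add(2, -22), 2))), Mul(-61, 123)) = Add(Add(2, -4378, Mul(216, Pow(-20, 2))), -7503) = Add(Add(2, -4378, Mul(216, 400)), -7503) = Add(Add(2, -4378, 86400), -7503) = Add(82024, -7503) = 74521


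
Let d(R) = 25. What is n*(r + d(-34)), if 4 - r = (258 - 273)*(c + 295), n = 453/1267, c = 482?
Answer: 5292852/1267 ≈ 4177.5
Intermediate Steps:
n = 453/1267 (n = 453*(1/1267) = 453/1267 ≈ 0.35754)
r = 11659 (r = 4 - (258 - 273)*(482 + 295) = 4 - (-15)*777 = 4 - 1*(-11655) = 4 + 11655 = 11659)
n*(r + d(-34)) = 453*(11659 + 25)/1267 = (453/1267)*11684 = 5292852/1267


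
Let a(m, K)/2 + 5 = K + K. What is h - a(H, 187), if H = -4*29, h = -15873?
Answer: -16611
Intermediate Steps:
H = -116
a(m, K) = -10 + 4*K (a(m, K) = -10 + 2*(K + K) = -10 + 2*(2*K) = -10 + 4*K)
h - a(H, 187) = -15873 - (-10 + 4*187) = -15873 - (-10 + 748) = -15873 - 1*738 = -15873 - 738 = -16611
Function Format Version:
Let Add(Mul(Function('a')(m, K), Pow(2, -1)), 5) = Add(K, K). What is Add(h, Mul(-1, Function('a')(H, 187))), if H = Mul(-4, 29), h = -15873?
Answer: -16611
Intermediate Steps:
H = -116
Function('a')(m, K) = Add(-10, Mul(4, K)) (Function('a')(m, K) = Add(-10, Mul(2, Add(K, K))) = Add(-10, Mul(2, Mul(2, K))) = Add(-10, Mul(4, K)))
Add(h, Mul(-1, Function('a')(H, 187))) = Add(-15873, Mul(-1, Add(-10, Mul(4, 187)))) = Add(-15873, Mul(-1, Add(-10, 748))) = Add(-15873, Mul(-1, 738)) = Add(-15873, -738) = -16611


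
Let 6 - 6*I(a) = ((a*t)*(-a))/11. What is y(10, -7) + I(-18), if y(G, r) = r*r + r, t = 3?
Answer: 635/11 ≈ 57.727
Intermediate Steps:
y(G, r) = r + r² (y(G, r) = r² + r = r + r²)
I(a) = 1 + a²/22 (I(a) = 1 - (a*3)*(-a)/(6*11) = 1 - (3*a)*(-a)/(6*11) = 1 - (-3*a²)/(6*11) = 1 - (-1)*a²/22 = 1 + a²/22)
y(10, -7) + I(-18) = -7*(1 - 7) + (1 + (1/22)*(-18)²) = -7*(-6) + (1 + (1/22)*324) = 42 + (1 + 162/11) = 42 + 173/11 = 635/11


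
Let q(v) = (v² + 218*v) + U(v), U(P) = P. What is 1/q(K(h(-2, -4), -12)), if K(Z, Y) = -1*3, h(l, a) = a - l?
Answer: -1/648 ≈ -0.0015432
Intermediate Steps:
K(Z, Y) = -3
q(v) = v² + 219*v (q(v) = (v² + 218*v) + v = v² + 219*v)
1/q(K(h(-2, -4), -12)) = 1/(-3*(219 - 3)) = 1/(-3*216) = 1/(-648) = -1/648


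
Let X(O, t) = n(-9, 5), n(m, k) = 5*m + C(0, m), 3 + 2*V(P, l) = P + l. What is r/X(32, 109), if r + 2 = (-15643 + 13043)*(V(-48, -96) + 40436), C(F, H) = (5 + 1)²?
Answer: 11660278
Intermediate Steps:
C(F, H) = 36 (C(F, H) = 6² = 36)
V(P, l) = -3/2 + P/2 + l/2 (V(P, l) = -3/2 + (P + l)/2 = -3/2 + (P/2 + l/2) = -3/2 + P/2 + l/2)
n(m, k) = 36 + 5*m (n(m, k) = 5*m + 36 = 36 + 5*m)
r = -104942502 (r = -2 + (-15643 + 13043)*((-3/2 + (½)*(-48) + (½)*(-96)) + 40436) = -2 - 2600*((-3/2 - 24 - 48) + 40436) = -2 - 2600*(-147/2 + 40436) = -2 - 2600*80725/2 = -2 - 104942500 = -104942502)
X(O, t) = -9 (X(O, t) = 36 + 5*(-9) = 36 - 45 = -9)
r/X(32, 109) = -104942502/(-9) = -104942502*(-⅑) = 11660278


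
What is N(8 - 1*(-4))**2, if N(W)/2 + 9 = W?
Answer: 36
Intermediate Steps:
N(W) = -18 + 2*W
N(8 - 1*(-4))**2 = (-18 + 2*(8 - 1*(-4)))**2 = (-18 + 2*(8 + 4))**2 = (-18 + 2*12)**2 = (-18 + 24)**2 = 6**2 = 36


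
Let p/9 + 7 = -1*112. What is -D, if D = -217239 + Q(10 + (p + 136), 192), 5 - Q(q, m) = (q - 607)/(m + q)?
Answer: 159234054/733 ≈ 2.1724e+5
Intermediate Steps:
p = -1071 (p = -63 + 9*(-1*112) = -63 + 9*(-112) = -63 - 1008 = -1071)
Q(q, m) = 5 - (-607 + q)/(m + q) (Q(q, m) = 5 - (q - 607)/(m + q) = 5 - (-607 + q)/(m + q))
D = -159234054/733 (D = -217239 + (607 + 4*(10 + (-1071 + 136)) + 5*192)/(192 + (10 + (-1071 + 136))) = -217239 + (607 + 4*(10 - 935) + 960)/(192 + (10 - 935)) = -217239 + (607 + 4*(-925) + 960)/(192 - 925) = -217239 + (607 - 3700 + 960)/(-733) = -217239 - 1/733*(-2133) = -217239 + 2133/733 = -159234054/733 ≈ -2.1724e+5)
-D = -1*(-159234054/733) = 159234054/733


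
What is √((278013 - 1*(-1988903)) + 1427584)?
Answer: 30*√4105 ≈ 1922.1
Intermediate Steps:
√((278013 - 1*(-1988903)) + 1427584) = √((278013 + 1988903) + 1427584) = √(2266916 + 1427584) = √3694500 = 30*√4105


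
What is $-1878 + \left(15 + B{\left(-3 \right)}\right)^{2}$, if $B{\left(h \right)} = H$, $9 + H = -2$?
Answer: $-1862$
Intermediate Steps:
$H = -11$ ($H = -9 - 2 = -11$)
$B{\left(h \right)} = -11$
$-1878 + \left(15 + B{\left(-3 \right)}\right)^{2} = -1878 + \left(15 - 11\right)^{2} = -1878 + 4^{2} = -1878 + 16 = -1862$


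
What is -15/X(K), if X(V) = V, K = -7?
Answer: 15/7 ≈ 2.1429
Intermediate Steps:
-15/X(K) = -15/(-7) = -⅐*(-15) = 15/7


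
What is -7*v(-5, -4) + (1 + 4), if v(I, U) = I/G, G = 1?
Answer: 40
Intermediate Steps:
v(I, U) = I (v(I, U) = I/1 = I*1 = I)
-7*v(-5, -4) + (1 + 4) = -7*(-5) + (1 + 4) = 35 + 5 = 40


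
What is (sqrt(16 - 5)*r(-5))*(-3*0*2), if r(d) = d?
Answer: 0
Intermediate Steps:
(sqrt(16 - 5)*r(-5))*(-3*0*2) = (sqrt(16 - 5)*(-5))*(-3*0*2) = (sqrt(11)*(-5))*(0*2) = -5*sqrt(11)*0 = 0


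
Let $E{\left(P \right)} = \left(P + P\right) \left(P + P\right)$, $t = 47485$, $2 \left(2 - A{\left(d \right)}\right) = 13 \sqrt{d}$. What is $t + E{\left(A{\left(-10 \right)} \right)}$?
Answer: $45811 - 104 i \sqrt{10} \approx 45811.0 - 328.88 i$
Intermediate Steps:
$A{\left(d \right)} = 2 - \frac{13 \sqrt{d}}{2}$
$E{\left(P \right)} = 4 P^{2}$ ($E{\left(P \right)} = 2 P 2 P = 4 P^{2}$)
$t + E{\left(A{\left(-10 \right)} \right)} = 47485 + 4 \left(2 - \frac{13 \sqrt{-10}}{2}\right)^{2} = 47485 + 4 \left(2 - \frac{13 i \sqrt{10}}{2}\right)^{2}$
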